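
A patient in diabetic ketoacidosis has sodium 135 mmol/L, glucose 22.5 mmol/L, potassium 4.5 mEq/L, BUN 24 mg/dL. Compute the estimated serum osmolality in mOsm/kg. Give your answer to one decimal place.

301.1 mOsm/kg

Calculated osmolality = 2·Na + glucose + BUN/2.8
= 2·135 + 22.5 + 24/2.8
= 270 + 22.50 + 8.57
= 301.07 mOsm/kg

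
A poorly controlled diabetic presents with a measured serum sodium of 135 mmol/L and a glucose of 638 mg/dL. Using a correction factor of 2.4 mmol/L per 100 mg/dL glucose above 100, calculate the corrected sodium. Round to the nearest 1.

Corrected Na = measured Na + 2.4 · (glucose − 100)/100
= 135 + 2.4 · (638 − 100)/100
= 135 + 12.9
= 147.9 mmol/L

148 mmol/L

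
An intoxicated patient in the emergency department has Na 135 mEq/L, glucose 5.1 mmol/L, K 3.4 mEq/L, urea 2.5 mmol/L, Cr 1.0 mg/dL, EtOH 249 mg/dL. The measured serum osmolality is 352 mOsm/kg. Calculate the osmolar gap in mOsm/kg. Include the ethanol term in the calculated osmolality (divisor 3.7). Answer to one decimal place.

Calculated osmolality = 2·Na + glucose + urea + ethanol/3.7
= 2·135 + 5.1 + 2.5 + 249/3.7
= 270 + 5.10 + 2.50 + 67.30
= 344.9 mOsm/kg ≈ 344.9 mOsm/kg
Osmolar gap = measured − calculated = 352 − 344.9 = 7.1 mOsm/kg

7.1 mOsm/kg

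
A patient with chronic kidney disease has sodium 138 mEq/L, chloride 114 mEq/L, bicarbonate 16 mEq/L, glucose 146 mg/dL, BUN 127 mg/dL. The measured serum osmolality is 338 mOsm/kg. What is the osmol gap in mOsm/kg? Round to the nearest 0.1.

Calculated osmolality = 2·Na + glucose/18 + BUN/2.8
= 2·138 + 146/18 + 127/2.8
= 276 + 8.11 + 45.36
= 329.47 mOsm/kg ≈ 329.5 mOsm/kg
Osmolar gap = measured − calculated = 338 − 329.5 = 8.5 mOsm/kg

8.5 mOsm/kg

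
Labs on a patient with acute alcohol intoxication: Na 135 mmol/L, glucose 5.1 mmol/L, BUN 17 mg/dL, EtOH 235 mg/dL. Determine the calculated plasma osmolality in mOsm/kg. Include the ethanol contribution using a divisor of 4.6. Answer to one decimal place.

332.3 mOsm/kg

Calculated osmolality = 2·Na + glucose + BUN/2.8 + ethanol/4.6
= 2·135 + 5.1 + 17/2.8 + 235/4.6
= 270 + 5.10 + 6.07 + 51.09
= 332.26 mOsm/kg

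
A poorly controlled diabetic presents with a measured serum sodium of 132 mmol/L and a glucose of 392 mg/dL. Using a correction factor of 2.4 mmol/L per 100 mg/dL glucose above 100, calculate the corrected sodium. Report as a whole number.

Corrected Na = measured Na + 2.4 · (glucose − 100)/100
= 132 + 2.4 · (392 − 100)/100
= 132 + 7
= 139 mmol/L

139 mmol/L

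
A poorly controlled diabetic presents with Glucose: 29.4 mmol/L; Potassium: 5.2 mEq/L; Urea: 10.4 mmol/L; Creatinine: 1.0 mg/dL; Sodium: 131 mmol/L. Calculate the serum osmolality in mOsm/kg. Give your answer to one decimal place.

Calculated osmolality = 2·Na + glucose + urea
= 2·131 + 29.4 + 10.4
= 262 + 29.40 + 10.40
= 301.8 mOsm/kg

301.8 mOsm/kg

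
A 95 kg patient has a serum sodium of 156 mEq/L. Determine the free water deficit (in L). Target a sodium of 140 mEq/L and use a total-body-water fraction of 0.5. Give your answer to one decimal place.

TBW = 0.5 · 95 = 47.5 L
Free water deficit = TBW · (Na/140 − 1)
= 47.5 · (156/140 − 1)
= 47.5 · 0.1143
= 5.43 L

5.4 L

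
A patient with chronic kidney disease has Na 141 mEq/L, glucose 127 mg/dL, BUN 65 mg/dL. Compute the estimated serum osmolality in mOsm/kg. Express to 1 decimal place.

Calculated osmolality = 2·Na + glucose/18 + BUN/2.8
= 2·141 + 127/18 + 65/2.8
= 282 + 7.06 + 23.21
= 312.27 mOsm/kg

312.3 mOsm/kg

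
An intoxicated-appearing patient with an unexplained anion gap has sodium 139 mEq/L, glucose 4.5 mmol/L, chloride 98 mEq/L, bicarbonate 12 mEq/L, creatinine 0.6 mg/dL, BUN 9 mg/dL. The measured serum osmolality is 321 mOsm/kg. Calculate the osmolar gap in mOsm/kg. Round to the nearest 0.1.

35.3 mOsm/kg

Calculated osmolality = 2·Na + glucose + BUN/2.8
= 2·139 + 4.5 + 9/2.8
= 278 + 4.50 + 3.21
= 285.71 mOsm/kg ≈ 285.7 mOsm/kg
Osmolar gap = measured − calculated = 321 − 285.7 = 35.3 mOsm/kg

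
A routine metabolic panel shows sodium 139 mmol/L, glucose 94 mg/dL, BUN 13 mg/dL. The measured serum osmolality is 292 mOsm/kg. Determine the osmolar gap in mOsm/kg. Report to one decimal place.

Calculated osmolality = 2·Na + glucose/18 + BUN/2.8
= 2·139 + 94/18 + 13/2.8
= 278 + 5.22 + 4.64
= 287.86 mOsm/kg ≈ 287.9 mOsm/kg
Osmolar gap = measured − calculated = 292 − 287.9 = 4.1 mOsm/kg

4.1 mOsm/kg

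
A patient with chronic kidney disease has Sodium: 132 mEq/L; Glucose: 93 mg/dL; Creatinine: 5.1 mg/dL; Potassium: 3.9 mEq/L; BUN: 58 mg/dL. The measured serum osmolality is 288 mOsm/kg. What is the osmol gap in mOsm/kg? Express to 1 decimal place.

-1.9 mOsm/kg

Calculated osmolality = 2·Na + glucose/18 + BUN/2.8
= 2·132 + 93/18 + 58/2.8
= 264 + 5.17 + 20.71
= 289.88 mOsm/kg ≈ 289.9 mOsm/kg
Osmolar gap = measured − calculated = 288 − 289.9 = -1.9 mOsm/kg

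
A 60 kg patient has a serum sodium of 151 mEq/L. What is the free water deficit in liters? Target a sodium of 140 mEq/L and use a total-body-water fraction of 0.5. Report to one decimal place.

TBW = 0.5 · 60 = 30 L
Free water deficit = TBW · (Na/140 − 1)
= 30 · (151/140 − 1)
= 30 · 0.0786
= 2.36 L

2.4 L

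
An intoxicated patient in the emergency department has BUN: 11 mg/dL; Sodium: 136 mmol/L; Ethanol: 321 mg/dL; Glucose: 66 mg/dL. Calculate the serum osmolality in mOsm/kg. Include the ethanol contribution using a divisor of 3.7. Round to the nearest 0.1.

366.4 mOsm/kg

Calculated osmolality = 2·Na + glucose/18 + BUN/2.8 + ethanol/3.7
= 2·136 + 66/18 + 11/2.8 + 321/3.7
= 272 + 3.67 + 3.93 + 86.76
= 366.36 mOsm/kg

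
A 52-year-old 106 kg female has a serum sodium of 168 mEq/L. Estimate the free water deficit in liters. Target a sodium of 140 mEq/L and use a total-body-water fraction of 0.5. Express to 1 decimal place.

TBW = 0.5 · 106 = 53 L
Free water deficit = TBW · (Na/140 − 1)
= 53 · (168/140 − 1)
= 53 · 0.2
= 10.6 L

10.6 L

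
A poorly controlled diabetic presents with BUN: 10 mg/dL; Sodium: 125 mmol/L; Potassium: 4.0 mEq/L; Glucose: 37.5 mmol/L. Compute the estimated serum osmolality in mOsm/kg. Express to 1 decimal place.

Calculated osmolality = 2·Na + glucose + BUN/2.8
= 2·125 + 37.5 + 10/2.8
= 250 + 37.50 + 3.57
= 291.07 mOsm/kg

291.1 mOsm/kg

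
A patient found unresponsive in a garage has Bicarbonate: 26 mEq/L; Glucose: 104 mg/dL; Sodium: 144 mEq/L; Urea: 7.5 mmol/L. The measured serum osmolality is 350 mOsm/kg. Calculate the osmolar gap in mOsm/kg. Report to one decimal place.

Calculated osmolality = 2·Na + glucose/18 + urea
= 2·144 + 104/18 + 7.5
= 288 + 5.78 + 7.50
= 301.28 mOsm/kg ≈ 301.3 mOsm/kg
Osmolar gap = measured − calculated = 350 − 301.3 = 48.7 mOsm/kg

48.7 mOsm/kg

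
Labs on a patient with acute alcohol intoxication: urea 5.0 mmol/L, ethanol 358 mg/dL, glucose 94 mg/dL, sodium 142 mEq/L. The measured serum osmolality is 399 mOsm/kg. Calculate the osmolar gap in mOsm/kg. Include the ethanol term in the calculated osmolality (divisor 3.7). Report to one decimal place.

Calculated osmolality = 2·Na + glucose/18 + urea + ethanol/3.7
= 2·142 + 94/18 + 5 + 358/3.7
= 284 + 5.22 + 5 + 96.76
= 390.98 mOsm/kg ≈ 391.0 mOsm/kg
Osmolar gap = measured − calculated = 399 − 391.0 = 8.0 mOsm/kg

8.0 mOsm/kg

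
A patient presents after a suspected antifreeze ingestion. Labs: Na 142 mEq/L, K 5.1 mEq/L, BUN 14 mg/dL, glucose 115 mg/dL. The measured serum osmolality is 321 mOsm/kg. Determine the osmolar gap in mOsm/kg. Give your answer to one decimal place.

25.6 mOsm/kg

Calculated osmolality = 2·Na + glucose/18 + BUN/2.8
= 2·142 + 115/18 + 14/2.8
= 284 + 6.39 + 5
= 295.39 mOsm/kg ≈ 295.4 mOsm/kg
Osmolar gap = measured − calculated = 321 − 295.4 = 25.6 mOsm/kg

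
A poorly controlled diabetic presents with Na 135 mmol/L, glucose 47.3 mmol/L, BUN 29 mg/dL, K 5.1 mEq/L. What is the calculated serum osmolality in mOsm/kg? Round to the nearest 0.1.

327.7 mOsm/kg

Calculated osmolality = 2·Na + glucose + BUN/2.8
= 2·135 + 47.3 + 29/2.8
= 270 + 47.30 + 10.36
= 327.66 mOsm/kg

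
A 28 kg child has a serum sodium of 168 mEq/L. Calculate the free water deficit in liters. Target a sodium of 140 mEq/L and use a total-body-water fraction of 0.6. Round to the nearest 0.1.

3.4 L

TBW = 0.6 · 28 = 16.8 L
Free water deficit = TBW · (Na/140 − 1)
= 16.8 · (168/140 − 1)
= 16.8 · 0.2
= 3.36 L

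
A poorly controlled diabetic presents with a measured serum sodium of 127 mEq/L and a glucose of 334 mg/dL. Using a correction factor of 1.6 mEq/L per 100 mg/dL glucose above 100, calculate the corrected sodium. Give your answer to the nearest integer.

131 mEq/L

Corrected Na = measured Na + 1.6 · (glucose − 100)/100
= 127 + 1.6 · (334 − 100)/100
= 127 + 3.7
= 130.7 mEq/L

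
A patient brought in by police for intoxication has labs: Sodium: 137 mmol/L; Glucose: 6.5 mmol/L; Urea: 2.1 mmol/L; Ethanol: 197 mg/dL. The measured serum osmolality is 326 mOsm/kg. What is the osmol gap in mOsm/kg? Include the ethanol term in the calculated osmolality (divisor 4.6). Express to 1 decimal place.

0.6 mOsm/kg

Calculated osmolality = 2·Na + glucose + urea + ethanol/4.6
= 2·137 + 6.5 + 2.1 + 197/4.6
= 274 + 6.50 + 2.10 + 42.83
= 325.43 mOsm/kg ≈ 325.4 mOsm/kg
Osmolar gap = measured − calculated = 326 − 325.4 = 0.6 mOsm/kg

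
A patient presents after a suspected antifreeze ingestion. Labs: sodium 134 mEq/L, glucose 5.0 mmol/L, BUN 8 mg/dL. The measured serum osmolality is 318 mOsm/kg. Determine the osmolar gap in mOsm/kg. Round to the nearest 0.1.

42.1 mOsm/kg

Calculated osmolality = 2·Na + glucose + BUN/2.8
= 2·134 + 5 + 8/2.8
= 268 + 5 + 2.86
= 275.86 mOsm/kg ≈ 275.9 mOsm/kg
Osmolar gap = measured − calculated = 318 − 275.9 = 42.1 mOsm/kg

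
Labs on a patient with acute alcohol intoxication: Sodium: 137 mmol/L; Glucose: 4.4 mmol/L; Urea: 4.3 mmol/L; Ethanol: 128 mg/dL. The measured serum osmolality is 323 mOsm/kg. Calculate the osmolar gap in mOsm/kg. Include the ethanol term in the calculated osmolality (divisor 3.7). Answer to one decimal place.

Calculated osmolality = 2·Na + glucose + urea + ethanol/3.7
= 2·137 + 4.4 + 4.3 + 128/3.7
= 274 + 4.40 + 4.30 + 34.59
= 317.29 mOsm/kg ≈ 317.3 mOsm/kg
Osmolar gap = measured − calculated = 323 − 317.3 = 5.7 mOsm/kg

5.7 mOsm/kg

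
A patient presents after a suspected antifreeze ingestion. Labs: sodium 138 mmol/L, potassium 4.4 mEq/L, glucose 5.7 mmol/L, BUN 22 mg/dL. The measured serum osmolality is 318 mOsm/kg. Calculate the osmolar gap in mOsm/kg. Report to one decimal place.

28.4 mOsm/kg

Calculated osmolality = 2·Na + glucose + BUN/2.8
= 2·138 + 5.7 + 22/2.8
= 276 + 5.70 + 7.86
= 289.56 mOsm/kg ≈ 289.6 mOsm/kg
Osmolar gap = measured − calculated = 318 − 289.6 = 28.4 mOsm/kg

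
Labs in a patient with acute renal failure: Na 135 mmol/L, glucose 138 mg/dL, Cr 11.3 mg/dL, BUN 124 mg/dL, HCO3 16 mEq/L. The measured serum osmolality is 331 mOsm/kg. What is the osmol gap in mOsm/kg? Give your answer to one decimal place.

Calculated osmolality = 2·Na + glucose/18 + BUN/2.8
= 2·135 + 138/18 + 124/2.8
= 270 + 7.67 + 44.29
= 321.96 mOsm/kg ≈ 322.0 mOsm/kg
Osmolar gap = measured − calculated = 331 − 322.0 = 9.0 mOsm/kg

9.0 mOsm/kg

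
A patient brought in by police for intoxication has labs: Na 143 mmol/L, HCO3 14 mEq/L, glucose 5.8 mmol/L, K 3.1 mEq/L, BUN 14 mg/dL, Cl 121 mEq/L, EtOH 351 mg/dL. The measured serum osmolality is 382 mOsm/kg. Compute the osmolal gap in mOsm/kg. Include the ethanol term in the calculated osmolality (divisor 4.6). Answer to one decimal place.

Calculated osmolality = 2·Na + glucose + BUN/2.8 + ethanol/4.6
= 2·143 + 5.8 + 14/2.8 + 351/4.6
= 286 + 5.80 + 5 + 76.30
= 373.1 mOsm/kg ≈ 373.1 mOsm/kg
Osmolar gap = measured − calculated = 382 − 373.1 = 8.9 mOsm/kg

8.9 mOsm/kg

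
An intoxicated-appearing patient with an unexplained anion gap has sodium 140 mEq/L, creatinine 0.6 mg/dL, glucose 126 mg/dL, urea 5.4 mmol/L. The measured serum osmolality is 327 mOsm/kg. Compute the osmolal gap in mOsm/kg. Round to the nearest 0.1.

Calculated osmolality = 2·Na + glucose/18 + urea
= 2·140 + 126/18 + 5.4
= 280 + 7 + 5.40
= 292.4 mOsm/kg ≈ 292.4 mOsm/kg
Osmolar gap = measured − calculated = 327 − 292.4 = 34.6 mOsm/kg

34.6 mOsm/kg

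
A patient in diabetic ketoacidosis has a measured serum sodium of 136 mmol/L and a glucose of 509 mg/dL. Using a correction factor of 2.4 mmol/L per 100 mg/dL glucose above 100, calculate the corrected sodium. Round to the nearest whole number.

Corrected Na = measured Na + 2.4 · (glucose − 100)/100
= 136 + 2.4 · (509 − 100)/100
= 136 + 9.8
= 145.8 mmol/L

146 mmol/L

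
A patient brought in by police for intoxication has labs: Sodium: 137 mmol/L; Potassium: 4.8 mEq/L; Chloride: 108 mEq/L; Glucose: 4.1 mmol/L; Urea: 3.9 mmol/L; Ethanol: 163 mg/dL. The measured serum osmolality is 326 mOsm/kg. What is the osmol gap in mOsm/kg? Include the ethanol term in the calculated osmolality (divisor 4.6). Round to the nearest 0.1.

8.6 mOsm/kg

Calculated osmolality = 2·Na + glucose + urea + ethanol/4.6
= 2·137 + 4.1 + 3.9 + 163/4.6
= 274 + 4.10 + 3.90 + 35.43
= 317.43 mOsm/kg ≈ 317.4 mOsm/kg
Osmolar gap = measured − calculated = 326 − 317.4 = 8.6 mOsm/kg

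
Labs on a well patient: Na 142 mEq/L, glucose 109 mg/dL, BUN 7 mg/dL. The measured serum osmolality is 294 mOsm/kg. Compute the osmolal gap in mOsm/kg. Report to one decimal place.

1.4 mOsm/kg

Calculated osmolality = 2·Na + glucose/18 + BUN/2.8
= 2·142 + 109/18 + 7/2.8
= 284 + 6.06 + 2.50
= 292.56 mOsm/kg ≈ 292.6 mOsm/kg
Osmolar gap = measured − calculated = 294 − 292.6 = 1.4 mOsm/kg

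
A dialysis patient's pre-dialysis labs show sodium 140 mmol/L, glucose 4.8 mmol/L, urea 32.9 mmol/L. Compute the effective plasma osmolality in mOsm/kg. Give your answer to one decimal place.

284.8 mOsm/kg

Effective osmolality excludes urea (freely permeant across cell membranes):
2·Na + glucose
= 2·140 + 4.8
= 280 + 4.8
= 284.8 mOsm/kg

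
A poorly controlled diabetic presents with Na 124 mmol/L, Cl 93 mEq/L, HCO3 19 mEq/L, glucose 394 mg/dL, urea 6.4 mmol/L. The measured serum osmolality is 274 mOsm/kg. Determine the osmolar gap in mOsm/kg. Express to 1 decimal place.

Calculated osmolality = 2·Na + glucose/18 + urea
= 2·124 + 394/18 + 6.4
= 248 + 21.89 + 6.40
= 276.29 mOsm/kg ≈ 276.3 mOsm/kg
Osmolar gap = measured − calculated = 274 − 276.3 = -2.3 mOsm/kg

-2.3 mOsm/kg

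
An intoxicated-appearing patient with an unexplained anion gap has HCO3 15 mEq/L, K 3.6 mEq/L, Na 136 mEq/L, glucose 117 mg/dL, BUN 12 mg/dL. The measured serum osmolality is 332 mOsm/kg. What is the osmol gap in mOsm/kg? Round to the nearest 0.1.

49.2 mOsm/kg

Calculated osmolality = 2·Na + glucose/18 + BUN/2.8
= 2·136 + 117/18 + 12/2.8
= 272 + 6.50 + 4.29
= 282.79 mOsm/kg ≈ 282.8 mOsm/kg
Osmolar gap = measured − calculated = 332 − 282.8 = 49.2 mOsm/kg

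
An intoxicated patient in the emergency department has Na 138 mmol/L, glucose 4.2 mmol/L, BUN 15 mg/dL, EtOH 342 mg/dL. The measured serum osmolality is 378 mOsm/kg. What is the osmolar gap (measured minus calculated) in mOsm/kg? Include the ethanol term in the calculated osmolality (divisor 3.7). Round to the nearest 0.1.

0.0 mOsm/kg

Calculated osmolality = 2·Na + glucose + BUN/2.8 + ethanol/3.7
= 2·138 + 4.2 + 15/2.8 + 342/3.7
= 276 + 4.20 + 5.36 + 92.43
= 377.99 mOsm/kg ≈ 378.0 mOsm/kg
Osmolar gap = measured − calculated = 378 − 378.0 = 0.0 mOsm/kg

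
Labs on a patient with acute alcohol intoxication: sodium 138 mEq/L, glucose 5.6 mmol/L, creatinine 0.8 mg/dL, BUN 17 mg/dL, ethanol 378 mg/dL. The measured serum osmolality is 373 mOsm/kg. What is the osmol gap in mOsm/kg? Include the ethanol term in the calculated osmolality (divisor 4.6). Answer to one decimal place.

Calculated osmolality = 2·Na + glucose + BUN/2.8 + ethanol/4.6
= 2·138 + 5.6 + 17/2.8 + 378/4.6
= 276 + 5.60 + 6.07 + 82.17
= 369.84 mOsm/kg ≈ 369.8 mOsm/kg
Osmolar gap = measured − calculated = 373 − 369.8 = 3.2 mOsm/kg

3.2 mOsm/kg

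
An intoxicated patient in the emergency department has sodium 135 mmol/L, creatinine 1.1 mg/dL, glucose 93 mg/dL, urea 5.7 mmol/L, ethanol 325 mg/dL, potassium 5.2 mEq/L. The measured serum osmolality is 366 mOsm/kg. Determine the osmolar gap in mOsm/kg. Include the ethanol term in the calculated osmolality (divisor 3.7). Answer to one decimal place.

-2.7 mOsm/kg

Calculated osmolality = 2·Na + glucose/18 + urea + ethanol/3.7
= 2·135 + 93/18 + 5.7 + 325/3.7
= 270 + 5.17 + 5.70 + 87.84
= 368.71 mOsm/kg ≈ 368.7 mOsm/kg
Osmolar gap = measured − calculated = 366 − 368.7 = -2.7 mOsm/kg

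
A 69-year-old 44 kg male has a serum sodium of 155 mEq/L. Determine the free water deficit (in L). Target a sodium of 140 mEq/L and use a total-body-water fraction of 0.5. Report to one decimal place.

2.4 L

TBW = 0.5 · 44 = 22 L
Free water deficit = TBW · (Na/140 − 1)
= 22 · (155/140 − 1)
= 22 · 0.1071
= 2.36 L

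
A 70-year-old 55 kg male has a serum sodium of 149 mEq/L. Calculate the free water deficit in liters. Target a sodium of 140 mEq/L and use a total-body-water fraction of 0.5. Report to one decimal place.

1.8 L

TBW = 0.5 · 55 = 27.5 L
Free water deficit = TBW · (Na/140 − 1)
= 27.5 · (149/140 − 1)
= 27.5 · 0.0643
= 1.77 L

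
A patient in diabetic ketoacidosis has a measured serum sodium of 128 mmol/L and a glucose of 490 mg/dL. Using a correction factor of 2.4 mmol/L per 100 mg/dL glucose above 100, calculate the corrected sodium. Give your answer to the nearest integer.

137 mmol/L

Corrected Na = measured Na + 2.4 · (glucose − 100)/100
= 128 + 2.4 · (490 − 100)/100
= 128 + 9.4
= 137.4 mmol/L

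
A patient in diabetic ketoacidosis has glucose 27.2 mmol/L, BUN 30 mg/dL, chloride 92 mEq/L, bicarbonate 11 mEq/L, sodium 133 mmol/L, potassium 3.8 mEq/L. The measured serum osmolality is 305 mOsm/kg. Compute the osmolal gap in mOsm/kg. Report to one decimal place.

1.1 mOsm/kg

Calculated osmolality = 2·Na + glucose + BUN/2.8
= 2·133 + 27.2 + 30/2.8
= 266 + 27.20 + 10.71
= 303.91 mOsm/kg ≈ 303.9 mOsm/kg
Osmolar gap = measured − calculated = 305 − 303.9 = 1.1 mOsm/kg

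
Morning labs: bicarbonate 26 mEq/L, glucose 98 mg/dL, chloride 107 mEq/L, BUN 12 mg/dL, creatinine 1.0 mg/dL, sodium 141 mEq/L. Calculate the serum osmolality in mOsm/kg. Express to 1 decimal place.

Calculated osmolality = 2·Na + glucose/18 + BUN/2.8
= 2·141 + 98/18 + 12/2.8
= 282 + 5.44 + 4.29
= 291.73 mOsm/kg

291.7 mOsm/kg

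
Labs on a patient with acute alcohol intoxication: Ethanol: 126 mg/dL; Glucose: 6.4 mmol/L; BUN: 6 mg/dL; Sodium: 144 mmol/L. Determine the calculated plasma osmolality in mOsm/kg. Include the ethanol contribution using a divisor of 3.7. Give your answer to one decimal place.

Calculated osmolality = 2·Na + glucose + BUN/2.8 + ethanol/3.7
= 2·144 + 6.4 + 6/2.8 + 126/3.7
= 288 + 6.40 + 2.14 + 34.05
= 330.59 mOsm/kg

330.6 mOsm/kg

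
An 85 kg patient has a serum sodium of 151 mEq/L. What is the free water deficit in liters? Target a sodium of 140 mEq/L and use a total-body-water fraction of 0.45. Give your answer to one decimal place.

3.0 L

TBW = 0.45 · 85 = 38.25 L
Free water deficit = TBW · (Na/140 − 1)
= 38.25 · (151/140 − 1)
= 38.25 · 0.0786
= 3.01 L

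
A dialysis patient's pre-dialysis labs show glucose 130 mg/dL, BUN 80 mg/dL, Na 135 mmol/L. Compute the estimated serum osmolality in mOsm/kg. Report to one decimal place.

305.8 mOsm/kg

Calculated osmolality = 2·Na + glucose/18 + BUN/2.8
= 2·135 + 130/18 + 80/2.8
= 270 + 7.22 + 28.57
= 305.79 mOsm/kg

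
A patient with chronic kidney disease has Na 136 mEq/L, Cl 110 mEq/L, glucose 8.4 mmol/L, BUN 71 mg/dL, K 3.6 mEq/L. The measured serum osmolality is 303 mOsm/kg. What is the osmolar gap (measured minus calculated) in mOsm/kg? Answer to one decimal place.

Calculated osmolality = 2·Na + glucose + BUN/2.8
= 2·136 + 8.4 + 71/2.8
= 272 + 8.40 + 25.36
= 305.76 mOsm/kg ≈ 305.8 mOsm/kg
Osmolar gap = measured − calculated = 303 − 305.8 = -2.8 mOsm/kg

-2.8 mOsm/kg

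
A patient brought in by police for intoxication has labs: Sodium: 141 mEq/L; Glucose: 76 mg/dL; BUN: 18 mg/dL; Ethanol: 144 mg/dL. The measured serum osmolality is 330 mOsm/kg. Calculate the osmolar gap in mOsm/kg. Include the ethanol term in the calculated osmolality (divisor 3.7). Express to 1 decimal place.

Calculated osmolality = 2·Na + glucose/18 + BUN/2.8 + ethanol/3.7
= 2·141 + 76/18 + 18/2.8 + 144/3.7
= 282 + 4.22 + 6.43 + 38.92
= 331.57 mOsm/kg ≈ 331.6 mOsm/kg
Osmolar gap = measured − calculated = 330 − 331.6 = -1.6 mOsm/kg

-1.6 mOsm/kg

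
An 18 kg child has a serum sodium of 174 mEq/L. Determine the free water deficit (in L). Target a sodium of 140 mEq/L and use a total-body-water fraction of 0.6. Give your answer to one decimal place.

TBW = 0.6 · 18 = 10.8 L
Free water deficit = TBW · (Na/140 − 1)
= 10.8 · (174/140 − 1)
= 10.8 · 0.2429
= 2.62 L

2.6 L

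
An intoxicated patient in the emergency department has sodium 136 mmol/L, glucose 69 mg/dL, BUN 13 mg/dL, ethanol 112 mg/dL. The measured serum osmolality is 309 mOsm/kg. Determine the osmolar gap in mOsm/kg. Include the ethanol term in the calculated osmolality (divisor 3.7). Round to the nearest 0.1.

Calculated osmolality = 2·Na + glucose/18 + BUN/2.8 + ethanol/3.7
= 2·136 + 69/18 + 13/2.8 + 112/3.7
= 272 + 3.83 + 4.64 + 30.27
= 310.74 mOsm/kg ≈ 310.7 mOsm/kg
Osmolar gap = measured − calculated = 309 − 310.7 = -1.7 mOsm/kg

-1.7 mOsm/kg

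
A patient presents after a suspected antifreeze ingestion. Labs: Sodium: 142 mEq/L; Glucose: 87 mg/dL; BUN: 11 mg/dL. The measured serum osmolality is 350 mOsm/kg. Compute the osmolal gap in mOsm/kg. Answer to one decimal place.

Calculated osmolality = 2·Na + glucose/18 + BUN/2.8
= 2·142 + 87/18 + 11/2.8
= 284 + 4.83 + 3.93
= 292.76 mOsm/kg ≈ 292.8 mOsm/kg
Osmolar gap = measured − calculated = 350 − 292.8 = 57.2 mOsm/kg

57.2 mOsm/kg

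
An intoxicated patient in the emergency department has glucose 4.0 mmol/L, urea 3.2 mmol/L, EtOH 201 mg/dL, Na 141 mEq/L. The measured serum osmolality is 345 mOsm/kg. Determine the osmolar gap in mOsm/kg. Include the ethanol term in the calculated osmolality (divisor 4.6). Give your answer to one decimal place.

Calculated osmolality = 2·Na + glucose + urea + ethanol/4.6
= 2·141 + 4 + 3.2 + 201/4.6
= 282 + 4 + 3.20 + 43.70
= 332.9 mOsm/kg ≈ 332.9 mOsm/kg
Osmolar gap = measured − calculated = 345 − 332.9 = 12.1 mOsm/kg

12.1 mOsm/kg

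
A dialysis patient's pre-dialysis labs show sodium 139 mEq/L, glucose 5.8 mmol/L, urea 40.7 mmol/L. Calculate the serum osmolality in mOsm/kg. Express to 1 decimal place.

Calculated osmolality = 2·Na + glucose + urea
= 2·139 + 5.8 + 40.7
= 278 + 5.80 + 40.70
= 324.5 mOsm/kg

324.5 mOsm/kg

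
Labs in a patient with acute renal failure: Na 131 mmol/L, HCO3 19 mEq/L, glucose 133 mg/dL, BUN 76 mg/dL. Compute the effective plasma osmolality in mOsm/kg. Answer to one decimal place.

Effective osmolality excludes urea (freely permeant across cell membranes):
2·Na + glucose/18
= 2·131 + 133/18
= 262 + 7.39
= 269.39 mOsm/kg

269.4 mOsm/kg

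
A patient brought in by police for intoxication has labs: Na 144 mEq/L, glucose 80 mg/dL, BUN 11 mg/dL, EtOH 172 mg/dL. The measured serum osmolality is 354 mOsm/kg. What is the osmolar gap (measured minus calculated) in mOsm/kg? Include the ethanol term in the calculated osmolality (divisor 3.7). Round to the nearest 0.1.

Calculated osmolality = 2·Na + glucose/18 + BUN/2.8 + ethanol/3.7
= 2·144 + 80/18 + 11/2.8 + 172/3.7
= 288 + 4.44 + 3.93 + 46.49
= 342.86 mOsm/kg ≈ 342.9 mOsm/kg
Osmolar gap = measured − calculated = 354 − 342.9 = 11.1 mOsm/kg

11.1 mOsm/kg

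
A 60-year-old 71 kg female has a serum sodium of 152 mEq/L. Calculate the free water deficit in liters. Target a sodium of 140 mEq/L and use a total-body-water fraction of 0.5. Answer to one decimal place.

3.0 L

TBW = 0.5 · 71 = 35.5 L
Free water deficit = TBW · (Na/140 − 1)
= 35.5 · (152/140 − 1)
= 35.5 · 0.0857
= 3.04 L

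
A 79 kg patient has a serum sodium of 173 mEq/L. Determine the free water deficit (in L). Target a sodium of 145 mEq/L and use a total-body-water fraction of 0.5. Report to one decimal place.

TBW = 0.5 · 79 = 39.5 L
Free water deficit = TBW · (Na/145 − 1)
= 39.5 · (173/145 − 1)
= 39.5 · 0.1931
= 7.63 L

7.6 L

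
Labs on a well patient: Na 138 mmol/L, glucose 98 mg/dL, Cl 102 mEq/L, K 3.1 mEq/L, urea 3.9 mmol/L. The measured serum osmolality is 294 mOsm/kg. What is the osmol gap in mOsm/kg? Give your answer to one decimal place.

8.7 mOsm/kg

Calculated osmolality = 2·Na + glucose/18 + urea
= 2·138 + 98/18 + 3.9
= 276 + 5.44 + 3.90
= 285.34 mOsm/kg ≈ 285.3 mOsm/kg
Osmolar gap = measured − calculated = 294 − 285.3 = 8.7 mOsm/kg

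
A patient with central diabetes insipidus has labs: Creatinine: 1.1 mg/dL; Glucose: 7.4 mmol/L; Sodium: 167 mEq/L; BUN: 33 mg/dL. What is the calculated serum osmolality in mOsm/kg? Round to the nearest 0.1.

353.2 mOsm/kg

Calculated osmolality = 2·Na + glucose + BUN/2.8
= 2·167 + 7.4 + 33/2.8
= 334 + 7.40 + 11.79
= 353.19 mOsm/kg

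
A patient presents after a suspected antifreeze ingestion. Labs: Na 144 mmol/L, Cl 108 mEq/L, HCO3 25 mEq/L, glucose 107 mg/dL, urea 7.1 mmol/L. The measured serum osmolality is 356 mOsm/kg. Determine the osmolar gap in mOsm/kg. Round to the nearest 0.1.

Calculated osmolality = 2·Na + glucose/18 + urea
= 2·144 + 107/18 + 7.1
= 288 + 5.94 + 7.10
= 301.04 mOsm/kg ≈ 301.0 mOsm/kg
Osmolar gap = measured − calculated = 356 − 301.0 = 55.0 mOsm/kg

55.0 mOsm/kg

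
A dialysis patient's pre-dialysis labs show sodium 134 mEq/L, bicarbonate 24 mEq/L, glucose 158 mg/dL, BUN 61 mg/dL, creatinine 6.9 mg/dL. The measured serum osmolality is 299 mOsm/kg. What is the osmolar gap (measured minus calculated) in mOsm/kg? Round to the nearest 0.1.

Calculated osmolality = 2·Na + glucose/18 + BUN/2.8
= 2·134 + 158/18 + 61/2.8
= 268 + 8.78 + 21.79
= 298.57 mOsm/kg ≈ 298.6 mOsm/kg
Osmolar gap = measured − calculated = 299 − 298.6 = 0.4 mOsm/kg

0.4 mOsm/kg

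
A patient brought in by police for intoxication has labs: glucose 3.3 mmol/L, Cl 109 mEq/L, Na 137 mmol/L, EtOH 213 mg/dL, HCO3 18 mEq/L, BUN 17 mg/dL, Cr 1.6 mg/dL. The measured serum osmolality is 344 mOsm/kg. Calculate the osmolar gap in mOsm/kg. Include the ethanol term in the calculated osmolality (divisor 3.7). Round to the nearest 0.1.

3.1 mOsm/kg

Calculated osmolality = 2·Na + glucose + BUN/2.8 + ethanol/3.7
= 2·137 + 3.3 + 17/2.8 + 213/3.7
= 274 + 3.30 + 6.07 + 57.57
= 340.94 mOsm/kg ≈ 340.9 mOsm/kg
Osmolar gap = measured − calculated = 344 − 340.9 = 3.1 mOsm/kg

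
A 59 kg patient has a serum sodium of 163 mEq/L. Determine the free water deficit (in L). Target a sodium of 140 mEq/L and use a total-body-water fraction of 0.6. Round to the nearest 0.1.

5.8 L

TBW = 0.6 · 59 = 35.4 L
Free water deficit = TBW · (Na/140 − 1)
= 35.4 · (163/140 − 1)
= 35.4 · 0.1643
= 5.82 L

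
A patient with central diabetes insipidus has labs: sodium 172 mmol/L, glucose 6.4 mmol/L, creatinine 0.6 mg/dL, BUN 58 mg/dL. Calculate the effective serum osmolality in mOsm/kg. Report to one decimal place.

350.4 mOsm/kg

Effective osmolality excludes urea (freely permeant across cell membranes):
2·Na + glucose
= 2·172 + 6.4
= 344 + 6.4
= 350.4 mOsm/kg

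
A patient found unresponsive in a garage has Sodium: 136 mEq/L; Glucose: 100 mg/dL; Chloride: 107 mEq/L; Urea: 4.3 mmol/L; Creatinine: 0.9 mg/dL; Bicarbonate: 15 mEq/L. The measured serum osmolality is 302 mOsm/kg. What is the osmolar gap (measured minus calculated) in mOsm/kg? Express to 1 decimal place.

20.1 mOsm/kg

Calculated osmolality = 2·Na + glucose/18 + urea
= 2·136 + 100/18 + 4.3
= 272 + 5.56 + 4.30
= 281.86 mOsm/kg ≈ 281.9 mOsm/kg
Osmolar gap = measured − calculated = 302 − 281.9 = 20.1 mOsm/kg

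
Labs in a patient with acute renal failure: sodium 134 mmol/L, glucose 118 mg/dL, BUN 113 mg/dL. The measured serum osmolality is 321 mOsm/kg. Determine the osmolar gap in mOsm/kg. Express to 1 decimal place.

6.1 mOsm/kg

Calculated osmolality = 2·Na + glucose/18 + BUN/2.8
= 2·134 + 118/18 + 113/2.8
= 268 + 6.56 + 40.36
= 314.92 mOsm/kg ≈ 314.9 mOsm/kg
Osmolar gap = measured − calculated = 321 − 314.9 = 6.1 mOsm/kg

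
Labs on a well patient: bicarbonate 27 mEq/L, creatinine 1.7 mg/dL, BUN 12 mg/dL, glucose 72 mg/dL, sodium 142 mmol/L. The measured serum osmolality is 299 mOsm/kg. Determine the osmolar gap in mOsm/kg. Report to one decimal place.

Calculated osmolality = 2·Na + glucose/18 + BUN/2.8
= 2·142 + 72/18 + 12/2.8
= 284 + 4 + 4.29
= 292.29 mOsm/kg ≈ 292.3 mOsm/kg
Osmolar gap = measured − calculated = 299 − 292.3 = 6.7 mOsm/kg

6.7 mOsm/kg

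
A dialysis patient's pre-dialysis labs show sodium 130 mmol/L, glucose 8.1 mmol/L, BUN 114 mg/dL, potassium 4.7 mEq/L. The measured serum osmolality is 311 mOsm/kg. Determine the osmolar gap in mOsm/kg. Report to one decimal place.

Calculated osmolality = 2·Na + glucose + BUN/2.8
= 2·130 + 8.1 + 114/2.8
= 260 + 8.10 + 40.71
= 308.81 mOsm/kg ≈ 308.8 mOsm/kg
Osmolar gap = measured − calculated = 311 − 308.8 = 2.2 mOsm/kg

2.2 mOsm/kg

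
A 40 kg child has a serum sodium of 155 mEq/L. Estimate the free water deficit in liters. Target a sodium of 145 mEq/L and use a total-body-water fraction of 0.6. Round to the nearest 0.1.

1.7 L

TBW = 0.6 · 40 = 24 L
Free water deficit = TBW · (Na/145 − 1)
= 24 · (155/145 − 1)
= 24 · 0.069
= 1.66 L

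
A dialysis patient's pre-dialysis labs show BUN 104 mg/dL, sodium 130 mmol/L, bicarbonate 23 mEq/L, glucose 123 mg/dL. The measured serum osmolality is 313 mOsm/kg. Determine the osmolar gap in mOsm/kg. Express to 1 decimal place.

9.0 mOsm/kg

Calculated osmolality = 2·Na + glucose/18 + BUN/2.8
= 2·130 + 123/18 + 104/2.8
= 260 + 6.83 + 37.14
= 303.97 mOsm/kg ≈ 304.0 mOsm/kg
Osmolar gap = measured − calculated = 313 − 304.0 = 9.0 mOsm/kg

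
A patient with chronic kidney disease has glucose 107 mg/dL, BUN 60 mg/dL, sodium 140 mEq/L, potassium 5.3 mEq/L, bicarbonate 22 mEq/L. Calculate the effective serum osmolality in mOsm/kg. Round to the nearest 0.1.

Effective osmolality excludes urea (freely permeant across cell membranes):
2·Na + glucose/18
= 2·140 + 107/18
= 280 + 5.94
= 285.94 mOsm/kg

285.9 mOsm/kg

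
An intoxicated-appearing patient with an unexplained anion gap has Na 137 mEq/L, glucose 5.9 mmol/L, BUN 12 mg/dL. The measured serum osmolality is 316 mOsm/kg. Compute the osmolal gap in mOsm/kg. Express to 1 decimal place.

31.8 mOsm/kg

Calculated osmolality = 2·Na + glucose + BUN/2.8
= 2·137 + 5.9 + 12/2.8
= 274 + 5.90 + 4.29
= 284.19 mOsm/kg ≈ 284.2 mOsm/kg
Osmolar gap = measured − calculated = 316 − 284.2 = 31.8 mOsm/kg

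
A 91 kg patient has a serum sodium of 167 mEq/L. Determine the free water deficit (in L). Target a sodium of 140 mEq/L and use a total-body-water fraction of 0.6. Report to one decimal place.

10.5 L

TBW = 0.6 · 91 = 54.6 L
Free water deficit = TBW · (Na/140 − 1)
= 54.6 · (167/140 − 1)
= 54.6 · 0.1929
= 10.53 L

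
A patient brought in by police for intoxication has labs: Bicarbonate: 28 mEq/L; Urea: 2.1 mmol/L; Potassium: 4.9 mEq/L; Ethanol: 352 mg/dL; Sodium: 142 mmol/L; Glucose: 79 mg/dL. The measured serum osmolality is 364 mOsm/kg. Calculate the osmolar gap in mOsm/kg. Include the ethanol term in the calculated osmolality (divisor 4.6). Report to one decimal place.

Calculated osmolality = 2·Na + glucose/18 + urea + ethanol/4.6
= 2·142 + 79/18 + 2.1 + 352/4.6
= 284 + 4.39 + 2.10 + 76.52
= 367.01 mOsm/kg ≈ 367.0 mOsm/kg
Osmolar gap = measured − calculated = 364 − 367.0 = -3.0 mOsm/kg

-3.0 mOsm/kg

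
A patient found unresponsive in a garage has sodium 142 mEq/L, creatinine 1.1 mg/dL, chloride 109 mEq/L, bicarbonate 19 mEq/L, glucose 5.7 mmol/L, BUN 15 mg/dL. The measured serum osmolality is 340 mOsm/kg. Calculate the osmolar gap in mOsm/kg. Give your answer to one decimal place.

44.9 mOsm/kg

Calculated osmolality = 2·Na + glucose + BUN/2.8
= 2·142 + 5.7 + 15/2.8
= 284 + 5.70 + 5.36
= 295.06 mOsm/kg ≈ 295.1 mOsm/kg
Osmolar gap = measured − calculated = 340 − 295.1 = 44.9 mOsm/kg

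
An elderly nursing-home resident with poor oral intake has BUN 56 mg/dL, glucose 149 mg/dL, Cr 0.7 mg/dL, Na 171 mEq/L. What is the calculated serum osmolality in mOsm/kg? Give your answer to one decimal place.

Calculated osmolality = 2·Na + glucose/18 + BUN/2.8
= 2·171 + 149/18 + 56/2.8
= 342 + 8.28 + 20
= 370.28 mOsm/kg

370.3 mOsm/kg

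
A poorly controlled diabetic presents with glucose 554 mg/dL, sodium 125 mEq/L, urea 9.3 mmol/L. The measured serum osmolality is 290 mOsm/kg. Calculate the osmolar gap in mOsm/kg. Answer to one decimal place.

-0.1 mOsm/kg

Calculated osmolality = 2·Na + glucose/18 + urea
= 2·125 + 554/18 + 9.3
= 250 + 30.78 + 9.30
= 290.08 mOsm/kg ≈ 290.1 mOsm/kg
Osmolar gap = measured − calculated = 290 − 290.1 = -0.1 mOsm/kg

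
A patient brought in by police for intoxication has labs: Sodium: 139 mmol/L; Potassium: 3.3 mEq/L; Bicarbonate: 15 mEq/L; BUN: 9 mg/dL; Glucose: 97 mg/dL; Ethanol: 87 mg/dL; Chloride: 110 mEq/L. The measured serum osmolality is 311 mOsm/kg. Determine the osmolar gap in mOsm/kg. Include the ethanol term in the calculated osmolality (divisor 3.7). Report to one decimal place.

Calculated osmolality = 2·Na + glucose/18 + BUN/2.8 + ethanol/3.7
= 2·139 + 97/18 + 9/2.8 + 87/3.7
= 278 + 5.39 + 3.21 + 23.51
= 310.11 mOsm/kg ≈ 310.1 mOsm/kg
Osmolar gap = measured − calculated = 311 − 310.1 = 0.9 mOsm/kg

0.9 mOsm/kg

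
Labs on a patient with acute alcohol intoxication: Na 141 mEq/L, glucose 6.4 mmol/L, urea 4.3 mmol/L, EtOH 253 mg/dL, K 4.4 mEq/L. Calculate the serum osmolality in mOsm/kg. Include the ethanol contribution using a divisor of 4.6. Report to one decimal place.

Calculated osmolality = 2·Na + glucose + urea + ethanol/4.6
= 2·141 + 6.4 + 4.3 + 253/4.6
= 282 + 6.40 + 4.30 + 55
= 347.7 mOsm/kg

347.7 mOsm/kg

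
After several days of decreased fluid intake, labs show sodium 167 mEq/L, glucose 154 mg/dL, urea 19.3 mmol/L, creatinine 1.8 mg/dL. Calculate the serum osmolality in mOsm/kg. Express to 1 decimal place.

361.9 mOsm/kg

Calculated osmolality = 2·Na + glucose/18 + urea
= 2·167 + 154/18 + 19.3
= 334 + 8.56 + 19.30
= 361.86 mOsm/kg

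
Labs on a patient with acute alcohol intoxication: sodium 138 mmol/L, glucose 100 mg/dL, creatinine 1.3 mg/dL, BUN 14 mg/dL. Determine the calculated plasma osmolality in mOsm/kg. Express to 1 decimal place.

286.6 mOsm/kg

Calculated osmolality = 2·Na + glucose/18 + BUN/2.8
= 2·138 + 100/18 + 14/2.8
= 276 + 5.56 + 5
= 286.56 mOsm/kg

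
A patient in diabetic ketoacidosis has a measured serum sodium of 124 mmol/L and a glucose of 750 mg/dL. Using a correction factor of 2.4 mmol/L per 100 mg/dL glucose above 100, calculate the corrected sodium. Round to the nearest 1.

140 mmol/L

Corrected Na = measured Na + 2.4 · (glucose − 100)/100
= 124 + 2.4 · (750 − 100)/100
= 124 + 15.6
= 139.6 mmol/L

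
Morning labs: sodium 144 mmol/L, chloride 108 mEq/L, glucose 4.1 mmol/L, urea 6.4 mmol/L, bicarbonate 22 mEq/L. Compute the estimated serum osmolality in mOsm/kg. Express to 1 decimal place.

298.5 mOsm/kg

Calculated osmolality = 2·Na + glucose + urea
= 2·144 + 4.1 + 6.4
= 288 + 4.10 + 6.40
= 298.5 mOsm/kg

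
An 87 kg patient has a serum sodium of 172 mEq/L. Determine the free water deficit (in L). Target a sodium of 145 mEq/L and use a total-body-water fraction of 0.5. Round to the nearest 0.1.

TBW = 0.5 · 87 = 43.5 L
Free water deficit = TBW · (Na/145 − 1)
= 43.5 · (172/145 − 1)
= 43.5 · 0.1862
= 8.1 L

8.1 L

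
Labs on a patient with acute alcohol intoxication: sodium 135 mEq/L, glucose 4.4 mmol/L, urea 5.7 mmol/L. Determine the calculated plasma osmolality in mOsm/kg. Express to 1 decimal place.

280.1 mOsm/kg

Calculated osmolality = 2·Na + glucose + urea
= 2·135 + 4.4 + 5.7
= 270 + 4.40 + 5.70
= 280.1 mOsm/kg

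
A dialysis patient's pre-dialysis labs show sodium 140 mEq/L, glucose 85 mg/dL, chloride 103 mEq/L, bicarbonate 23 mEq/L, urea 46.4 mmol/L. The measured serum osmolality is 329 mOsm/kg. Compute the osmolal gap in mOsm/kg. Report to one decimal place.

-2.1 mOsm/kg

Calculated osmolality = 2·Na + glucose/18 + urea
= 2·140 + 85/18 + 46.4
= 280 + 4.72 + 46.40
= 331.12 mOsm/kg ≈ 331.1 mOsm/kg
Osmolar gap = measured − calculated = 329 − 331.1 = -2.1 mOsm/kg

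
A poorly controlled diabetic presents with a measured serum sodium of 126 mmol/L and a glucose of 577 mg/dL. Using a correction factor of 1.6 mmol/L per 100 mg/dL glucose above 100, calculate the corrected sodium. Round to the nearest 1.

134 mmol/L

Corrected Na = measured Na + 1.6 · (glucose − 100)/100
= 126 + 1.6 · (577 − 100)/100
= 126 + 7.6
= 133.6 mmol/L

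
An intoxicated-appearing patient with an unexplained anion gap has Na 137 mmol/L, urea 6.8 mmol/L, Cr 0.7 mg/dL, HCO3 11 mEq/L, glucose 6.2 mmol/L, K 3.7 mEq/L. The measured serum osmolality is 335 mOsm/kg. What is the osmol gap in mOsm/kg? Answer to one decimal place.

48.0 mOsm/kg

Calculated osmolality = 2·Na + glucose + urea
= 2·137 + 6.2 + 6.8
= 274 + 6.20 + 6.80
= 287 mOsm/kg ≈ 287.0 mOsm/kg
Osmolar gap = measured − calculated = 335 − 287.0 = 48.0 mOsm/kg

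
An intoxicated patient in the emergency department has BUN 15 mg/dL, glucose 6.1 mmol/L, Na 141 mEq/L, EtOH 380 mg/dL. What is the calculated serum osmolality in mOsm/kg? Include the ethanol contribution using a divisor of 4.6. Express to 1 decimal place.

Calculated osmolality = 2·Na + glucose + BUN/2.8 + ethanol/4.6
= 2·141 + 6.1 + 15/2.8 + 380/4.6
= 282 + 6.10 + 5.36 + 82.61
= 376.07 mOsm/kg

376.1 mOsm/kg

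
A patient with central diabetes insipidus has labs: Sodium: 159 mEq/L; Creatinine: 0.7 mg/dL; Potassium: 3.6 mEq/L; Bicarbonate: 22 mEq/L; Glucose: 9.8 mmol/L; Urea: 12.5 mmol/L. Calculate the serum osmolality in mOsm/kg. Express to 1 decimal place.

Calculated osmolality = 2·Na + glucose + urea
= 2·159 + 9.8 + 12.5
= 318 + 9.80 + 12.50
= 340.3 mOsm/kg

340.3 mOsm/kg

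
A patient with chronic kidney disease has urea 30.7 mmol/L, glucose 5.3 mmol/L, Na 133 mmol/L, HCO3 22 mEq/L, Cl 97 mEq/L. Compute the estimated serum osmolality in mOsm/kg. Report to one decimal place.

302.0 mOsm/kg

Calculated osmolality = 2·Na + glucose + urea
= 2·133 + 5.3 + 30.7
= 266 + 5.30 + 30.70
= 302 mOsm/kg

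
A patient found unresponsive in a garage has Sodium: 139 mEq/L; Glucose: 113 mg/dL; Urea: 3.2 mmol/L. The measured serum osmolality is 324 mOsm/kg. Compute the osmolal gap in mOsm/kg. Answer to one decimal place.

36.5 mOsm/kg

Calculated osmolality = 2·Na + glucose/18 + urea
= 2·139 + 113/18 + 3.2
= 278 + 6.28 + 3.20
= 287.48 mOsm/kg ≈ 287.5 mOsm/kg
Osmolar gap = measured − calculated = 324 − 287.5 = 36.5 mOsm/kg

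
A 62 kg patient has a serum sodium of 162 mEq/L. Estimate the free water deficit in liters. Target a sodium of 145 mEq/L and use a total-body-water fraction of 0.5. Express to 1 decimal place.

TBW = 0.5 · 62 = 31 L
Free water deficit = TBW · (Na/145 − 1)
= 31 · (162/145 − 1)
= 31 · 0.1172
= 3.63 L

3.6 L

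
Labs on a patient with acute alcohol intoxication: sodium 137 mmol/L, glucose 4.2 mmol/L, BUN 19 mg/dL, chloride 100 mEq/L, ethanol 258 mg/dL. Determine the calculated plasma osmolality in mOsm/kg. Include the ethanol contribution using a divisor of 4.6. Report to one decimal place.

341.1 mOsm/kg

Calculated osmolality = 2·Na + glucose + BUN/2.8 + ethanol/4.6
= 2·137 + 4.2 + 19/2.8 + 258/4.6
= 274 + 4.20 + 6.79 + 56.09
= 341.08 mOsm/kg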